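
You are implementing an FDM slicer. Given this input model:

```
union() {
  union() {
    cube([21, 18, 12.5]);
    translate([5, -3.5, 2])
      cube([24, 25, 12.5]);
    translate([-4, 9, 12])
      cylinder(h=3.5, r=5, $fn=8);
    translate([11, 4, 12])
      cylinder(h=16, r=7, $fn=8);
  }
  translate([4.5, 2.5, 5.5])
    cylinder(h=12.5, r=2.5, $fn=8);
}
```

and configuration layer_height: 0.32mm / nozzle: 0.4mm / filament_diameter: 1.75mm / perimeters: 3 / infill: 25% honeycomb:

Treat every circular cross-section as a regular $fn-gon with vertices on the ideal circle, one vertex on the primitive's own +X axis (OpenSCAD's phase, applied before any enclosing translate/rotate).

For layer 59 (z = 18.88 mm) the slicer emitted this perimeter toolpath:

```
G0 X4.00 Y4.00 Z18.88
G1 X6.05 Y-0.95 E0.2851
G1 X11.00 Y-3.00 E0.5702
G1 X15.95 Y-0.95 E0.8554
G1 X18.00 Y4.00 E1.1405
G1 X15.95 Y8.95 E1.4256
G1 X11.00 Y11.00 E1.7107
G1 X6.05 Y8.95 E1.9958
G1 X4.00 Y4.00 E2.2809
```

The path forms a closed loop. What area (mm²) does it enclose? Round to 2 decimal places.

Apply the shoelace formula to the sequence of (X, Y) vertices; enclosed area = 138.60 mm².

138.60 mm²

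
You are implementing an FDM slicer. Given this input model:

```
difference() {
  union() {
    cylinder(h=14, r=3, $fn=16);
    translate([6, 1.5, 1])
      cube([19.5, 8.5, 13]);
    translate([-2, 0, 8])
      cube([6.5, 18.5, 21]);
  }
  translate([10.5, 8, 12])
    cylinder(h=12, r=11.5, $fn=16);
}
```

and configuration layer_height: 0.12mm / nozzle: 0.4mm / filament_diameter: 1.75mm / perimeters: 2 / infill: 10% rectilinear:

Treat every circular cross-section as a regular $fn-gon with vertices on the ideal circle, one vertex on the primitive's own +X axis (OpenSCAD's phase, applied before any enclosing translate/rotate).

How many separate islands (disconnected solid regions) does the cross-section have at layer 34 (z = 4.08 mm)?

At z = 4.08 mm: the r=3 cylinder contributes a regular 16-gon of circumradius 3; the 19.5×8.5 cube at (6, 1.5) contributes its full rectangle; the cube at (-2, 0) does not reach this height (z outside [8, 29]); Merging all regions: the 2 present regions are separate (no shared area or edge), so areas and boundary lengths simply add and each stays a separate island — 2 connected regions; the cylinder at (10.5, 8) is not intersected at this z (z outside [12, 24]); Taking the first minus the rest: none of the subtracted shapes is present at this height, so that combined region is unchanged — 2 connected regions. Overall, the cross-section has 2 separate islands. Island count = 2.

2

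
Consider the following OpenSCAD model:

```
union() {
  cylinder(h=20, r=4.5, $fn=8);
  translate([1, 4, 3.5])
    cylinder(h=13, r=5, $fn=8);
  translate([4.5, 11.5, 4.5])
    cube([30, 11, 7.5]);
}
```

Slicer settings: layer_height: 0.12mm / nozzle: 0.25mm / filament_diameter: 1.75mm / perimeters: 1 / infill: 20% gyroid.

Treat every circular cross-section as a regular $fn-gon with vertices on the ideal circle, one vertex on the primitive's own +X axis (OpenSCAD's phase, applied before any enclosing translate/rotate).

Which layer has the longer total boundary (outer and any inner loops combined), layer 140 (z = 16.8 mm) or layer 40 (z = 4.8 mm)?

layer 40 (z = 4.8 mm)

Layer 140 (z = 16.8): the r=4.5 cylinder contributes a regular 8-gon of circumradius 4.5 (perimeter = 2·8·4.500·sin(180°/8) = 27.55 mm); the cylinder at (1, 4) does not reach this height (z outside [3.5, 16.5]); the cube at (4.5, 11.5) is absent (z outside [4.5, 12]); Taking the union: only the r=4.5 cylinder is present, so the union is just that shape — boundary = 27.55 mm. So its perimeter = 27.55 mm. Layer 40 (z = 4.8): the cylinder: section is a regular 8-gon, circumradius r=4.5 (perimeter = 2·8·4.500·sin(180°/8) = 27.55 mm); the cylinder at (1, 4): section is a regular 8-gon, circumradius r=5 (perimeter = 2·8·5.000·sin(180°/8) = 30.61 mm); the cube at (4.5, 11.5) (footprint 30×11) is included at this height (perimeter 82.00 mm); Taking the union: the regions partially overlap (shared area 27.82 mm²), so the edge portions inside another operand are dropped and the merged outline is re-measured after clipping — boundary = 119.87 mm. So its perimeter = 119.87 mm. Layer 40 is larger (119.87 vs 27.55 mm).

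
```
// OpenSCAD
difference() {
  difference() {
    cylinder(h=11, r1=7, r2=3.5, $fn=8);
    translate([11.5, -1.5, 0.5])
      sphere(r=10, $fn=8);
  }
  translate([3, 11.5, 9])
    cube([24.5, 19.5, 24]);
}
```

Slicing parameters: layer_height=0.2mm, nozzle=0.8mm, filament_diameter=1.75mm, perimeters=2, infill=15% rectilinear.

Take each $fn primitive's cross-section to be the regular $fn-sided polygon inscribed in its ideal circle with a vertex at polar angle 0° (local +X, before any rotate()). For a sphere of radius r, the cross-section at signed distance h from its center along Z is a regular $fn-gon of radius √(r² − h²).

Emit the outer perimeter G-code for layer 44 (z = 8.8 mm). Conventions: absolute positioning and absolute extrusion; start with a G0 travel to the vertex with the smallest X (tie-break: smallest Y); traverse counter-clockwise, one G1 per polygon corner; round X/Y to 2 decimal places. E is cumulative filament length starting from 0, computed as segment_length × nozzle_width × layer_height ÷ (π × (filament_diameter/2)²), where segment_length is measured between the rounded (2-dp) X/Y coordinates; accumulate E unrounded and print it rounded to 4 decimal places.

At z = 8.8 mm: the cone: at t=0.800 of its height the radius interpolates to r₁+(r₂−r₁)t = 4.200, giving a regular 8-gon of that circumradius; the r=10 sphere at (11.5, -1.5) slices to a regular 8-gon of circumradius 5.578 (√(r²−h²) with h=8.3 from center); After the difference (first − rest): starting from the cone, the r=10 sphere at (11.5, -1.5) misses the remaining region (no effect) — 1 connected region; the cube at (3, 11.5) is not intersected at this z (z outside [9, 33]); Subtracting the remaining from the first: none of the subtracted shapes is present at this height, so the result so far is unchanged — 1 connected region. The outline is a single polygon with 8 vertices. Extrusion per mm of travel: 0.8 × 0.2 / (π × 0.875²) = 0.066520. Accumulating E over each segment gives final E = 1.7107.

G0 X-4.20 Y0.00 Z8.80
G1 X-2.97 Y-2.97 E0.2138
G1 X0.00 Y-4.20 E0.4277
G1 X2.97 Y-2.97 E0.6415
G1 X4.20 Y0.00 E0.8554
G1 X2.97 Y2.97 E1.0692
G1 X0.00 Y4.20 E1.2830
G1 X-2.97 Y2.97 E1.4969
G1 X-4.20 Y0.00 E1.7107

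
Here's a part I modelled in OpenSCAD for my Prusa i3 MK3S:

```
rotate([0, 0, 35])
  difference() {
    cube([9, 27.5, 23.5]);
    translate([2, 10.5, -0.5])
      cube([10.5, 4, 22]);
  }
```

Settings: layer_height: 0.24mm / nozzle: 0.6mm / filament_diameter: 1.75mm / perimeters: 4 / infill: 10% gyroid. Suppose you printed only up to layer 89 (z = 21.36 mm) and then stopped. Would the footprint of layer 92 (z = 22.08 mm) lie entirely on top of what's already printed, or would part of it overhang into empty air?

part overhangs

Compare the two slices. At z = 21.36: the cube (footprint 9×27.5) is included at this height (area 247.50 mm²); the cube at (2, 10.5) (footprint 10.5×4) is included at this height (area 42.00 mm²); Taking the first minus the rest: starting from the 9×27.5 cube (247.50 mm²), the 10.5×4 cube at (2, 10.5) partially overlaps it — only the 28.00 mm² overlap (of its 42.00 mm²) is removed, clipping the outline — area = 219.50 mm²; (rotated 35° about Z; rotation is an isometry so areas/perimeters/island counts are preserved). At z = 22.08: the cube (footprint 9×27.5) is included at this height (area 247.50 mm²); the cube at (2, 10.5) does not reach this height (z outside [-0.5, 21.5]); After the difference (first − rest): none of the subtracted shapes is present at this height, so the 9×27.5 cube is unchanged — area = 247.50 mm²; (whole slice rotated 35° about Z — lengths, areas and connectivity unchanged). Checking containment: at z = 22.08 the cross-section extends beyond the z = 21.36 cross-section by about 28.00 mm².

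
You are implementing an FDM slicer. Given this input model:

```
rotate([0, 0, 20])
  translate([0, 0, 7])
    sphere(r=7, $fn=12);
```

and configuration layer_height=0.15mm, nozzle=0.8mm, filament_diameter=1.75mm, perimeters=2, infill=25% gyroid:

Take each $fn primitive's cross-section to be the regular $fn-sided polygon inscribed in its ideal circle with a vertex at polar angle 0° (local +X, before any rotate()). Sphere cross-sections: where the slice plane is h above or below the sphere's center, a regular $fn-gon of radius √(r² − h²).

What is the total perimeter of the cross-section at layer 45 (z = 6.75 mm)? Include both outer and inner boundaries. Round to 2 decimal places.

At z = 6.75 mm: the r=7 sphere slices to a regular 12-gon of circumradius 6.996 (√(r²−h²) with h=0.25 from center) (perimeter = 2·12·6.996·sin(180°/12) = 43.45 mm); (whole slice rotated 20° about Z — lengths, areas and connectivity unchanged). Overall, the cross-section is a single solid region. Total boundary length (outer) = 43.45 mm.

43.45 mm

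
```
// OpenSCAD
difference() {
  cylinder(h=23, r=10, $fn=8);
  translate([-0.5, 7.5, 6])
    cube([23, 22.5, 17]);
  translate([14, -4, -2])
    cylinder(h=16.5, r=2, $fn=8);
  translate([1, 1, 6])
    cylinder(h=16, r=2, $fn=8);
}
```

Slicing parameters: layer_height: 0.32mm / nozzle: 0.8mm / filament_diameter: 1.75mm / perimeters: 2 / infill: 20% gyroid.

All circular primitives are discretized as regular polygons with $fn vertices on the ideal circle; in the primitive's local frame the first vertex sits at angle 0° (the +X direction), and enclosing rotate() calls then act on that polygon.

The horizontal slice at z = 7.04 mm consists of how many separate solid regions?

1

At z = 7.04 mm: the cylinder: section is a regular 8-gon, circumradius r=10; the cube at (-0.5, 7.5) is present — its section is the full 23×22.5 rectangle; the cylinder at (14, -4): section is a regular 8-gon, circumradius r=2; the cylinder at (1, 1): section is a regular 8-gon, circumradius r=2; After the difference (first − rest): starting from the r=10 cylinder, the 23×22.5 cube at (-0.5, 7.5) partially overlaps it — only the 8.74 mm² overlap (of its 517.50 mm²) is removed, clipping the outline; the r=2 cylinder at (14, -4) misses the remaining region (no effect); the r=2 cylinder at (1, 1) lies wholly inside it (removes its full 11.31 mm² and its 12.25 mm outline becomes a hole wall) — 1 connected region with 1 hole. The result has 1 disconnected region.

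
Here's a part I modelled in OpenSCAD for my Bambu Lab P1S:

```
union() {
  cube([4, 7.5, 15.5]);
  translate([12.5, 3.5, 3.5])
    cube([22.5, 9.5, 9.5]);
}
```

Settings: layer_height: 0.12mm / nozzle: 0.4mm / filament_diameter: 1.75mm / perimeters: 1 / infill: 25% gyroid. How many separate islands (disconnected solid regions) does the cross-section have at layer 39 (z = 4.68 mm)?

2

At z = 4.68 mm: the cube is present — its section is the full 4×7.5 rectangle; the cube at (12.5, 3.5) is present — its section is the full 22.5×9.5 rectangle; Merging all regions: the 2 present regions are separate (no shared area or edge), so areas and boundary lengths simply add and each stays a separate island — 2 connected regions. Overall, the cross-section has 2 separate islands. Island count = 2.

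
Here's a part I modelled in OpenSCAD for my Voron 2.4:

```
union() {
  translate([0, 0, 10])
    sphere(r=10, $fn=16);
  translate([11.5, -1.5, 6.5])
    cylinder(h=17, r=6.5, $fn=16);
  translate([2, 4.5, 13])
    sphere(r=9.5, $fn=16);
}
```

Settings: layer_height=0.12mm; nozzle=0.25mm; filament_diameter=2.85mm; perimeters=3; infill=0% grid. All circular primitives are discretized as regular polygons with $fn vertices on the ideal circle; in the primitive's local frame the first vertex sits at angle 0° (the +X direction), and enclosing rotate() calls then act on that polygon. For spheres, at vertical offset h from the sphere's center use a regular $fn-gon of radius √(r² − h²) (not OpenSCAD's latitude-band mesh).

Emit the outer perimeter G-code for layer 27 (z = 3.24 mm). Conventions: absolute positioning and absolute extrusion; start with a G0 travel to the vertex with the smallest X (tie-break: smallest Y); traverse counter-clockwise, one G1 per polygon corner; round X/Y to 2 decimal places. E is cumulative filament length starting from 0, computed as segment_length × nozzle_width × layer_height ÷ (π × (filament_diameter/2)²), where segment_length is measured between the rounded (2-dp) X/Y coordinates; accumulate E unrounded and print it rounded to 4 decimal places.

At z = 3.24 mm: the r=10 sphere slices to a regular 16-gon of circumradius 7.369 (√(r²−h²) with h=6.76 from center); the cylinder at (11.5, -1.5) is not intersected at this z (z outside [6.5, 23.5]); the sphere at (2, 4.5) is absent (|z−center|=9.760 > r=9.5); Taking the union: only the r=10 sphere is present, so the union is just that shape — 1 connected region. The outline is a single polygon with 16 vertices. Extrusion per mm of travel: 0.25 × 0.12 / (π × 1.425²) = 0.004703. Accumulating E over each segment gives final E = 0.2164.

G0 X-7.37 Y0.00 Z3.24
G1 X-6.81 Y-2.82 E0.0135
G1 X-5.21 Y-5.21 E0.0270
G1 X-2.82 Y-6.81 E0.0406
G1 X0.00 Y-7.37 E0.0541
G1 X2.82 Y-6.81 E0.0676
G1 X5.21 Y-5.21 E0.0811
G1 X6.81 Y-2.82 E0.0947
G1 X7.37 Y0.00 E0.1082
G1 X6.81 Y2.82 E0.1217
G1 X5.21 Y5.21 E0.1352
G1 X2.82 Y6.81 E0.1488
G1 X0.00 Y7.37 E0.1623
G1 X-2.82 Y6.81 E0.1758
G1 X-5.21 Y5.21 E0.1893
G1 X-6.81 Y2.82 E0.2028
G1 X-7.37 Y0.00 E0.2164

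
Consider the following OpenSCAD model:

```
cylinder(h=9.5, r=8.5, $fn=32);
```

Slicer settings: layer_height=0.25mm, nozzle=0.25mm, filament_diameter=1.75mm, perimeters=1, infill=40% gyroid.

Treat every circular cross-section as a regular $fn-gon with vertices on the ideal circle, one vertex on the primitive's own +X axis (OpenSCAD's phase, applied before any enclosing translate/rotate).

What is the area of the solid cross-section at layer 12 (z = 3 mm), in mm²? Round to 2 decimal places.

225.52 mm²

At z = 3 mm: the r=8.5 cylinder gives a regular 32-gon of circumradius 8.5 (constant along its height) (area = (32/2)·8.500²·sin(360°/32) = 225.52 mm²). Overall, the cross-section is a single solid region. Net area = 225.52 mm².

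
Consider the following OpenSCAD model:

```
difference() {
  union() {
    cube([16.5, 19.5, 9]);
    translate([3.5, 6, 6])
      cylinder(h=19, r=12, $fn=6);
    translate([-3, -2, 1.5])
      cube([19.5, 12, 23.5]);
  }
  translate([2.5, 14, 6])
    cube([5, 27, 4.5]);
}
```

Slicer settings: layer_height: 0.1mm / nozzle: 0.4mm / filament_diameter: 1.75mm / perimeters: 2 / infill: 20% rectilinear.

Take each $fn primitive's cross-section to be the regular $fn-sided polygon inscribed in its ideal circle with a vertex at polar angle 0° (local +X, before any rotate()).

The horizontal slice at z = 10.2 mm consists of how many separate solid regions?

At z = 10.2 mm: the cube is not intersected at this z (z outside [0, 9]); the cylinder at (3.5, 6): section is a regular 6-gon, circumradius r=12; the cube at (-3, -2) is present — its section is the full 19.5×12 rectangle; Taking the union: the regions partially overlap (shared area 198.91 mm²), so overlapping operands fuse into one piece — 1 connected region; the cube at (2.5, 14) is present — its section is the full 5×27 rectangle; After the difference (first − rest): starting from the result so far, the 5×27 cube at (2.5, 14) partially overlaps it — only the 11.96 mm² overlap (of its 135.00 mm²) is removed, clipping the outline — 1 connected region. The result has 1 disconnected region.

1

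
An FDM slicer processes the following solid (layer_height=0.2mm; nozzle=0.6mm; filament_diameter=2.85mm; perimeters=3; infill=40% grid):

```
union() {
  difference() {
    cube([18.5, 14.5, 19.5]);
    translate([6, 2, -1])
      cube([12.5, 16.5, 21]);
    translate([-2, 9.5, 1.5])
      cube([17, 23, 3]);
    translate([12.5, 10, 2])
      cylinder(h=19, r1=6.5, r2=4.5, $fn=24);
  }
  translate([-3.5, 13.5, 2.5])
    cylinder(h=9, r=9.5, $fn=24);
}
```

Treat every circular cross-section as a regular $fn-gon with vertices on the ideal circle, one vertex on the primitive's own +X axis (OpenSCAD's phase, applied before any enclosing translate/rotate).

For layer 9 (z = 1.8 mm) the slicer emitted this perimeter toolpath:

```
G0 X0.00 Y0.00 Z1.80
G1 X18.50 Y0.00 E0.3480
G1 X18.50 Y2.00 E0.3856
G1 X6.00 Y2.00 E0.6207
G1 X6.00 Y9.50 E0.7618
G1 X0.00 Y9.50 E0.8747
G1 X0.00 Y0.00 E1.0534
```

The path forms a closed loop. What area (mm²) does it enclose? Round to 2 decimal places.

Apply the shoelace formula to the sequence of (X, Y) vertices; enclosed area = 82.00 mm².

82.00 mm²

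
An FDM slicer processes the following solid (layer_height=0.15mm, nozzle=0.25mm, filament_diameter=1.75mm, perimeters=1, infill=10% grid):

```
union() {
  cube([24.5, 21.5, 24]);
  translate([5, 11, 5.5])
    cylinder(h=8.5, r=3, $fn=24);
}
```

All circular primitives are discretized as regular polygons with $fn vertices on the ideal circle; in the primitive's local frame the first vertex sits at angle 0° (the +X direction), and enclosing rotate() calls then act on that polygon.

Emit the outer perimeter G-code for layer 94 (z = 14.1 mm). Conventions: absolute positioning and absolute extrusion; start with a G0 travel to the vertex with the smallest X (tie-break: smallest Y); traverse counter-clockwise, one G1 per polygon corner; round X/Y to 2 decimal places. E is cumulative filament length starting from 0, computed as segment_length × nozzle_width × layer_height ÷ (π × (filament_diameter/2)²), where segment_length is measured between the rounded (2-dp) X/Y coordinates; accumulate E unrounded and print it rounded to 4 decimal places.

G0 X0.00 Y0.00 Z14.10
G1 X24.50 Y0.00 E0.3820
G1 X24.50 Y21.50 E0.7172
G1 X0.00 Y21.50 E1.0991
G1 X0.00 Y0.00 E1.4343

At z = 14.1 mm: the cube (footprint 24.5×21.5) is included at this height; the cylinder at (5, 11) does not reach this height (z outside [5.5, 14]); Merging all regions: only the 24.5×21.5 cube is present, so the union is just that shape — 1 connected region. The outline is a single polygon with 4 vertices. Extrusion per mm of travel: 0.25 × 0.15 / (π × 0.875²) = 0.015591. Accumulating E over each segment gives final E = 1.4343.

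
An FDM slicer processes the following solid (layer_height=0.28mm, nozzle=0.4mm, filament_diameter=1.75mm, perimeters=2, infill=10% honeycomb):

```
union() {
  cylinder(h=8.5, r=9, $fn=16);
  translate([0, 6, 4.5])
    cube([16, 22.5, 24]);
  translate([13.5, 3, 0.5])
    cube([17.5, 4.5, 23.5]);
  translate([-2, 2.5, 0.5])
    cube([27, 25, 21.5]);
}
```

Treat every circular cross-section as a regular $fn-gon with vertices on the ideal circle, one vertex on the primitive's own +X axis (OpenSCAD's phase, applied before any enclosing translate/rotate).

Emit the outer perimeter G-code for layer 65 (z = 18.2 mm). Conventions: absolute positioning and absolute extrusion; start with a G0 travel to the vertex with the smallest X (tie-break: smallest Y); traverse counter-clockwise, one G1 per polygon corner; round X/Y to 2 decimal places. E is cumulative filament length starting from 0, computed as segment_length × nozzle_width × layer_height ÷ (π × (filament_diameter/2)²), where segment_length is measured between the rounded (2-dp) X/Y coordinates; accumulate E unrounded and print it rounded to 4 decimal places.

At z = 18.2 mm: the cylinder is not intersected at this z (z outside [0, 8.5]); the 16×22.5 cube at (0, 6) contributes its full rectangle; the 17.5×4.5 cube at (13.5, 3) contributes its full rectangle; the 27×25 cube at (-2, 2.5) contributes its full rectangle; Taking the union: the regions partially overlap (shared area 395.75 mm²), so overlapping operands fuse into one piece — 1 connected region. The outline is a single polygon with 12 vertices. Extrusion per mm of travel: 0.4 × 0.28 / (π × 0.875²) = 0.046564. Accumulating E over each segment gives final E = 5.4946.

G0 X-2.00 Y2.50 Z18.20
G1 X25.00 Y2.50 E1.2572
G1 X25.00 Y3.00 E1.2805
G1 X31.00 Y3.00 E1.5599
G1 X31.00 Y7.50 E1.7694
G1 X25.00 Y7.50 E2.0488
G1 X25.00 Y27.50 E2.9801
G1 X16.00 Y27.50 E3.3992
G1 X16.00 Y28.50 E3.4457
G1 X0.00 Y28.50 E4.1908
G1 X0.00 Y27.50 E4.2373
G1 X-2.00 Y27.50 E4.3305
G1 X-2.00 Y2.50 E5.4946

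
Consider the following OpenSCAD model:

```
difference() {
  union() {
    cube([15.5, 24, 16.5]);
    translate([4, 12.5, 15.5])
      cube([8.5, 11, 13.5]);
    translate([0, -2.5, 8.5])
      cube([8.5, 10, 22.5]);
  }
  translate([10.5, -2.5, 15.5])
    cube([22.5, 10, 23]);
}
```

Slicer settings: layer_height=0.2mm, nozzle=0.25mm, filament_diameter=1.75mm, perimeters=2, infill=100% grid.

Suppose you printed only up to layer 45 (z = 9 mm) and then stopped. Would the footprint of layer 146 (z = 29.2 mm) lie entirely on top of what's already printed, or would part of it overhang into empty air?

entirely on top

Compare the two slices. At z = 9: the 15.5×24 cube contributes its full rectangle (area 372.00 mm²); the cube at (4, 12.5) is absent (z outside [15.5, 29]); the cube at (0, -2.5) (footprint 8.5×10) is included at this height (area 85.00 mm²); Merging all regions: the regions partially overlap — summed areas 457.00 mm² minus the doubly-counted overlap 63.75 mm² gives 393.25 mm² — area = 393.25 mm²; the cube at (10.5, -2.5) is not intersected at this z (z outside [15.5, 38.5]); Subtracting the remaining from the first: none of the subtracted shapes is present at this height, so the result so far is unchanged — area = 393.25 mm². At z = 29.2: the cube does not reach this height (z outside [0, 16.5]); the cube at (4, 12.5) does not reach this height (z outside [15.5, 29]); the cube at (0, -2.5) (footprint 8.5×10) is included at this height (area 85.00 mm²); Merging all regions: only the 8.5×10 cube at (0, -2.5) is present, so the union is just that shape — area = 85.00 mm²; the 22.5×10 cube at (10.5, -2.5) contributes its full rectangle (area 225.00 mm²); Taking the first minus the rest: starting from that combined region (85.00 mm²), the 22.5×10 cube at (10.5, -2.5) misses the remaining region (no effect) — area = 85.00 mm². Checking containment: the cross-section at z = 29.2 is a subset of the cross-section at z = 9.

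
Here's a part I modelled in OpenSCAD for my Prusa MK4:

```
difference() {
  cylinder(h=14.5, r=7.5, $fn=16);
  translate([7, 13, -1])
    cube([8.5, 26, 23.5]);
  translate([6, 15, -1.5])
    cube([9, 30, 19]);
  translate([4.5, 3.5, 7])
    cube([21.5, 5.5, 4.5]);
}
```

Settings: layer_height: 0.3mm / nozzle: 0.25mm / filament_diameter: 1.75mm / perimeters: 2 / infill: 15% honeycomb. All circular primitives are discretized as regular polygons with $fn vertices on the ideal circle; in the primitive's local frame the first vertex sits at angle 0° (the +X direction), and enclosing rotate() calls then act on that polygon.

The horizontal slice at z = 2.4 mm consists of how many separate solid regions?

1

At z = 2.4 mm: the r=7.5 cylinder contributes a regular 16-gon of circumradius 7.5; the 8.5×26 cube at (7, 13) contributes its full rectangle; the cube at (6, 15) (footprint 9×30) is included at this height; the cube at (4.5, 3.5) does not reach this height (z outside [7, 11.5]); After the difference (first − rest): starting from the r=7.5 cylinder, the 8.5×26 cube at (7, 13) misses the remaining region (no effect); the 9×30 cube at (6, 15) misses the remaining region (no effect) — 1 connected region. The result has 1 disconnected region.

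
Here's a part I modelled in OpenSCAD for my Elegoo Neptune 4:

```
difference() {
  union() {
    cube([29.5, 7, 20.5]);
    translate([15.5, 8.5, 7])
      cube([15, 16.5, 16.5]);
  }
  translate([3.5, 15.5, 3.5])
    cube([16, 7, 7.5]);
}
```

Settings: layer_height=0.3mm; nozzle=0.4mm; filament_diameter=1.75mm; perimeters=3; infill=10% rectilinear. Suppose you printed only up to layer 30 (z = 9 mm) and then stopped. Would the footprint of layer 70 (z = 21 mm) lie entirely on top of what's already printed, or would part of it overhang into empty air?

Compare the two slices. At z = 9: the cube is present — its section is the full 29.5×7 rectangle (area 206.50 mm²); the 15×16.5 cube at (15.5, 8.5) contributes its full rectangle (area 247.50 mm²); Merging all regions: the 2 present regions are separate (no shared area or edge), so areas and boundary lengths simply add and each stays a separate island — area = 454.00 mm²; the 16×7 cube at (3.5, 15.5) contributes its full rectangle (area 112.00 mm²); Taking the first minus the rest: starting from the result so far (454.00 mm²), the 16×7 cube at (3.5, 15.5) partially overlaps it — only the 28.00 mm² overlap (of its 112.00 mm²) is removed, clipping the outline — area = 426.00 mm². At z = 21: the cube is not intersected at this z (z outside [0, 20.5]); the cube at (15.5, 8.5) (footprint 15×16.5) is included at this height (area 247.50 mm²); Taking the union: only the 15×16.5 cube at (15.5, 8.5) is present, so the union is just that shape — area = 247.50 mm²; the cube at (3.5, 15.5) is absent (z outside [3.5, 11]); Taking the first minus the rest: none of the subtracted shapes is present at this height, so that combined region is unchanged — area = 247.50 mm². Checking containment: at z = 21 the cross-section extends beyond the z = 9 cross-section by about 28.00 mm².

part overhangs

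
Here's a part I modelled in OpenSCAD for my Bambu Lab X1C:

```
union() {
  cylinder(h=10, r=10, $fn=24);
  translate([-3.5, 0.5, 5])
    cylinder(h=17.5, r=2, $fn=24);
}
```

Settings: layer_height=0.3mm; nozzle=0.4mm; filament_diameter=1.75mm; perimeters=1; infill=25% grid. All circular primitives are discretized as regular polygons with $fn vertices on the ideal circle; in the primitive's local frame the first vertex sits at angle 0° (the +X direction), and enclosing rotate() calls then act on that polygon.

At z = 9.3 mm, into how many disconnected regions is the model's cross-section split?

At z = 9.3 mm: the r=10 cylinder contributes a regular 24-gon of circumradius 10; the r=2 cylinder at (-3.5, 0.5) gives a regular 24-gon of circumradius 2 (constant along its height); Combining (union): the r=2 cylinder at (-3.5, 0.5) lies entirely inside the r=10 cylinder, so the union is just the r=10 cylinder — 1 connected region. The result has 1 disconnected region.

1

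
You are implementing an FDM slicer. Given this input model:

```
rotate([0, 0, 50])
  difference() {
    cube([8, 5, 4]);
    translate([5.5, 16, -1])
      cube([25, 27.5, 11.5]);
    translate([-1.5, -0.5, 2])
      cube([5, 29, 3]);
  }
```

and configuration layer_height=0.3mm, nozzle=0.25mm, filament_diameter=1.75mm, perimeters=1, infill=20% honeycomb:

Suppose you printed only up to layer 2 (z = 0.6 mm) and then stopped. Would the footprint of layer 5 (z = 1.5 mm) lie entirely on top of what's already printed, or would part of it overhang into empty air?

entirely on top

Compare the two slices. At z = 0.6: the 8×5 cube contributes its full rectangle (area 40.00 mm²); the cube at (5.5, 16) is present — its section is the full 25×27.5 rectangle (area 687.50 mm²); the cube at (-1.5, -0.5) does not reach this height (z outside [2, 5]); After the difference (first − rest): starting from the 8×5 cube (40.00 mm²), the 25×27.5 cube at (5.5, 16) misses the remaining region (no effect) — area = 40.00 mm²; (rotated 50° about Z; rotation is an isometry so areas/perimeters/island counts are preserved). At z = 1.5: the cube (footprint 8×5) is included at this height (area 40.00 mm²); the cube at (5.5, 16) (footprint 25×27.5) is included at this height (area 687.50 mm²); the cube at (-1.5, -0.5) is not intersected at this z (z outside [2, 5]); Subtracting the remaining from the first: starting from the 8×5 cube (40.00 mm²), the 25×27.5 cube at (5.5, 16) misses the remaining region (no effect) — area = 40.00 mm²; (rotated 50° about Z; rotation is an isometry so areas/perimeters/island counts are preserved). Checking containment: the cross-section at z = 1.5 is a subset of the cross-section at z = 0.6.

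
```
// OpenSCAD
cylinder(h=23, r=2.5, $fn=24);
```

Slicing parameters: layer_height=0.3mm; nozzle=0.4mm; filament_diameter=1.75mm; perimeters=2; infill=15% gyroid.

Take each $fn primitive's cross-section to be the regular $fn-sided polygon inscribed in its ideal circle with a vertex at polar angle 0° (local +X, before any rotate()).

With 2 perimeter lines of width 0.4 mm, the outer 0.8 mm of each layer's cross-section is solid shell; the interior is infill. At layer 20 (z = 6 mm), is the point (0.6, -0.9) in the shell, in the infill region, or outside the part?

At z = 6 mm: the r=2.5 cylinder gives a regular 24-gon of circumradius 2.5 (constant along its height). Overall, the cross-section is a single solid region. The nearest boundary edge runs (1.25, -2.17)→(1.77, -1.77); distance from the point to it = 1.40 mm. The point is inside the cross-section and 1.40 mm from the nearest boundary — more than the 0.8 mm shell width (2 × 0.4), so it's in the infill interior.

infill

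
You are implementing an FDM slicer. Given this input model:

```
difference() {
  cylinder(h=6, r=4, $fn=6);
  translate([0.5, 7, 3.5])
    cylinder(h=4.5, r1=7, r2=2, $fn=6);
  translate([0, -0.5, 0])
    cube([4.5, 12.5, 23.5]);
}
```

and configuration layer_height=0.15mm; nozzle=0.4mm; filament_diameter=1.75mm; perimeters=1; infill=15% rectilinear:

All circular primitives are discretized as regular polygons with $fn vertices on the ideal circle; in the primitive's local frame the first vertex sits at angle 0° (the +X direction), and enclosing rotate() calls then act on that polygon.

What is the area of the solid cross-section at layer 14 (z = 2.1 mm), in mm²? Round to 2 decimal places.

29.25 mm²

At z = 2.1 mm: the cylinder: section is a regular 6-gon, circumradius r=4 (area = (6/2)·4.000²·sin(360°/6) = 41.57 mm²); the cone at (0.5, 7) does not reach this height (z outside [3.5, 8]); the cube at (0, -0.5) is present — its section is the full 4.5×12.5 rectangle (area 56.25 mm²); Taking the first minus the rest: starting from the r=4 cylinder (41.57 mm²), the 4.5×12.5 cube at (0, -0.5) partially overlaps it — only the 12.32 mm² overlap (of its 56.25 mm²) is removed, clipping the outline — area = 29.25 mm². Overall, the cross-section is a single solid region. Net area = 29.25 mm².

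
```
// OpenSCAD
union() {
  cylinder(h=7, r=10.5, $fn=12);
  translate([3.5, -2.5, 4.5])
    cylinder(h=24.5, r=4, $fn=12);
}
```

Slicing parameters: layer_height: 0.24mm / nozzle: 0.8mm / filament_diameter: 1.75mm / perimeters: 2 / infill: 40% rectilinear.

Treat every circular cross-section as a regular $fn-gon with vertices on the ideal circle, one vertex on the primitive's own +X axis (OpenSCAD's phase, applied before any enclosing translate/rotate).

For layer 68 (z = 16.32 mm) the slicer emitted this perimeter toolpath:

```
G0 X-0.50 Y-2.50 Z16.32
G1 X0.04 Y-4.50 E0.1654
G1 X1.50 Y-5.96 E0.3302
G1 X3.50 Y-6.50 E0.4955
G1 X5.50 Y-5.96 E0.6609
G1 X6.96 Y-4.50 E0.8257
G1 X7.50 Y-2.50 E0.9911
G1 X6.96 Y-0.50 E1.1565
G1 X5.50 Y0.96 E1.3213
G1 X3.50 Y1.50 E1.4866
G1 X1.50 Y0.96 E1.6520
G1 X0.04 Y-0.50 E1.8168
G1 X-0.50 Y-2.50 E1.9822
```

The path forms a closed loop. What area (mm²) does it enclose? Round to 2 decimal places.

Apply the shoelace formula to the sequence of (X, Y) vertices; enclosed area = 47.94 mm².

47.94 mm²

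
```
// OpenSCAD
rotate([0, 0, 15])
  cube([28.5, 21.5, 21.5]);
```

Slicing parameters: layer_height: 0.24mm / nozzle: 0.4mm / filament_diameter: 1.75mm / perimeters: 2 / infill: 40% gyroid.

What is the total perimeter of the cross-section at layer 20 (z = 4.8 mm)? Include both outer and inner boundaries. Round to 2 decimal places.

At z = 4.8 mm: the 28.5×21.5 cube contributes its full rectangle (perimeter 100.00 mm); (whole slice rotated 15° about Z — lengths, areas and connectivity unchanged). Overall, the cross-section is a single solid region. Total boundary length (outer) = 100.00 mm.

100.00 mm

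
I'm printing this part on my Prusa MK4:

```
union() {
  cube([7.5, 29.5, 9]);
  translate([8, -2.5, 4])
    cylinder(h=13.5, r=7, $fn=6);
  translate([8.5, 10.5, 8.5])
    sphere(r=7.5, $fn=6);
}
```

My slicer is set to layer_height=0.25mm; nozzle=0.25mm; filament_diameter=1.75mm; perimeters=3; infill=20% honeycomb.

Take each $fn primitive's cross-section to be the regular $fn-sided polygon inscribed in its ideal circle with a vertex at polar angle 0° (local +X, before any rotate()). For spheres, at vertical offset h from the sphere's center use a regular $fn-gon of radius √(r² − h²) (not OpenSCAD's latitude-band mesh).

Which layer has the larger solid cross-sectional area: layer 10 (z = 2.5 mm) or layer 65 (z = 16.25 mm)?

Layer 10 (z = 2.5): the cube (footprint 7.5×29.5) is included at this height (area 221.25 mm²); the cylinder at (8, -2.5) is absent (z outside [4, 17.5]); the sphere at (8.5, 10.5): section is a regular 6-gon, circumradius = √(r²−h²) = √(7.5²−6²) = 4.500 (area = (6/2)·4.500²·sin(360°/6) = 52.61 mm²); Merging all regions: the regions partially overlap — summed areas 273.86 mm² minus the doubly-counted overlap 18.51 mm² gives 255.35 mm² — area = 255.35 mm². So its area = 255.35 mm². Layer 65 (z = 16.25): the cube is absent (z outside [0, 9]); the r=7 cylinder at (8, -2.5) gives a regular 6-gon of circumradius 7 (constant along its height) (area = (6/2)·7.000²·sin(360°/6) = 127.31 mm²); the sphere at (8.5, 10.5) is not intersected at this z (|z−center|=7.750 > r=7.5); Merging all regions: only the r=7 cylinder at (8, -2.5) is present, so the union is just that shape — area = 127.31 mm². So its area = 127.31 mm². Layer 10 is larger (255.35 vs 127.31 mm²).

layer 10 (z = 2.5 mm)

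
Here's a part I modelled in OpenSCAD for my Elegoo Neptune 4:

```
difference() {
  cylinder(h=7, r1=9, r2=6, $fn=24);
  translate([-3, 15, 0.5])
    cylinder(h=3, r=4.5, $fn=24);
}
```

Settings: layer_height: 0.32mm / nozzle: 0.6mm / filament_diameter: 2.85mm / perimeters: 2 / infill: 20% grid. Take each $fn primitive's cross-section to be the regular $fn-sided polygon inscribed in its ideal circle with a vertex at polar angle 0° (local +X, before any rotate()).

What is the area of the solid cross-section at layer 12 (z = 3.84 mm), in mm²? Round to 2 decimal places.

At z = 3.84 mm: the cone (r1=9→r2=6) has section circumradius 7.354 here — a regular 24-gon (area = (24/2)·7.354²·sin(360°/24) = 167.98 mm²); the cylinder at (-3, 15) is not intersected at this z (z outside [0.5, 3.5]); Subtracting the remaining from the first: none of the subtracted shapes is present at this height, so the cone is unchanged — area = 167.98 mm². Overall, the cross-section is a single solid region. Net area = 167.98 mm².

167.98 mm²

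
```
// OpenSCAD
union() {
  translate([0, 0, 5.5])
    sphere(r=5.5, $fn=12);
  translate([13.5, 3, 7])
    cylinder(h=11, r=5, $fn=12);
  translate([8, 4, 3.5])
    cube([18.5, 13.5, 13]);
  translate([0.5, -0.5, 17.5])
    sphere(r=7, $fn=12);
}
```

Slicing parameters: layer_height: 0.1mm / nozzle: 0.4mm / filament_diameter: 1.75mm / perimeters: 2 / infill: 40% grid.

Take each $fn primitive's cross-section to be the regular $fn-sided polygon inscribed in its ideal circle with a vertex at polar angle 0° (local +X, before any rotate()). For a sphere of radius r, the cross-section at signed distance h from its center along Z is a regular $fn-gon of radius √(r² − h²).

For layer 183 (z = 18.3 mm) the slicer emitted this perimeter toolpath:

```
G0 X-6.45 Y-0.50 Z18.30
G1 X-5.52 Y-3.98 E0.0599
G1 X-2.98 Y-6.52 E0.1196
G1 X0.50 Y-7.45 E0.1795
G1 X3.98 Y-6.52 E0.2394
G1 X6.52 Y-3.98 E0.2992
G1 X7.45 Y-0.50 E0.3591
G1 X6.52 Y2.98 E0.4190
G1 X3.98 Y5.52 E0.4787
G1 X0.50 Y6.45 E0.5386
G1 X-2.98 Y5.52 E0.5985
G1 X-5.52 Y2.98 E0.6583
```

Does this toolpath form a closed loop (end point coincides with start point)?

Start point (G0): (-6.45, -0.50). End point (last G1): the path does not return to the start — open.

no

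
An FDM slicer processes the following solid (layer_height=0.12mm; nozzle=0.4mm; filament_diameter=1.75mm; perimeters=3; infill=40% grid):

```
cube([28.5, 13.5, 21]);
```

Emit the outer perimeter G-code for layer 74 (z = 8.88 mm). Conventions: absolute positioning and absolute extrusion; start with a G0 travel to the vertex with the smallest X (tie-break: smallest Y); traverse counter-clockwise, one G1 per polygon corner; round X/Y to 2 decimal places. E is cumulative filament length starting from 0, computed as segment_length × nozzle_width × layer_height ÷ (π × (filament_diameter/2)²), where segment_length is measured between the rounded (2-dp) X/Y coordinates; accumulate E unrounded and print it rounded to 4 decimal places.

At z = 8.88 mm: the 28.5×13.5 cube contributes its full rectangle. The outline is a single polygon with 4 vertices. Extrusion per mm of travel: 0.4 × 0.12 / (π × 0.875²) = 0.019956. Accumulating E over each segment gives final E = 1.6763.

G0 X0.00 Y0.00 Z8.88
G1 X28.50 Y0.00 E0.5687
G1 X28.50 Y13.50 E0.8382
G1 X0.00 Y13.50 E1.4069
G1 X0.00 Y0.00 E1.6763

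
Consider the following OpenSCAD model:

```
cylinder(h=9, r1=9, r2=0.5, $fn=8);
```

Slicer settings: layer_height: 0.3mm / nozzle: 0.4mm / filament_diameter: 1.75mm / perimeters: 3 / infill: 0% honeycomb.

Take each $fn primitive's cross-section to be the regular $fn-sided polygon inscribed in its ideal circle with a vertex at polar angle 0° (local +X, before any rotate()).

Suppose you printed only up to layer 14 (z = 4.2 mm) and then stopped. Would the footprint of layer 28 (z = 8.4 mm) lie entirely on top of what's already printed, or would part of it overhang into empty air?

Compare the two slices. At z = 4.2: the cone contributes a regular 8-gon of circumradius 5.033 (interpolated between r1=9 and r2=0.5 at t=0.467) (area = (8/2)·5.033²·sin(360°/8) = 71.66 mm²). At z = 8.4: the cone (r1=9→r2=0.5) has section circumradius 1.067 here — a regular 8-gon (area = (8/2)·1.067²·sin(360°/8) = 3.22 mm²). Checking containment: the cross-section at z = 8.4 is a subset of the cross-section at z = 4.2.

entirely on top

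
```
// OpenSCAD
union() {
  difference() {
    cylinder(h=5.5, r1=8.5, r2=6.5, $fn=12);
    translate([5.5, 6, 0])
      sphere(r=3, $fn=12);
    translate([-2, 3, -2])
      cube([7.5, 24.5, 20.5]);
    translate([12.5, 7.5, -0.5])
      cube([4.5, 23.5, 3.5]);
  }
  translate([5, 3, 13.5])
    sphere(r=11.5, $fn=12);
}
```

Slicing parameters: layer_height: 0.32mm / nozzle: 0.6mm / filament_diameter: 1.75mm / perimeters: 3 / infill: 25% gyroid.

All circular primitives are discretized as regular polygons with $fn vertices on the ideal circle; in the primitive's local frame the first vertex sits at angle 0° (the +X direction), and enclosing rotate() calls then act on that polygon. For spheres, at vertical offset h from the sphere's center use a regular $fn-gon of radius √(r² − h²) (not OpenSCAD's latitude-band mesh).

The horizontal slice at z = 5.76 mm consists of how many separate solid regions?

At z = 5.76 mm: the cone does not reach this height (z outside [0, 5.5]); the sphere at (5.5, 6) is not intersected at this z (|z−center|=5.760 > r=3); the cube at (-2, 3) (footprint 7.5×24.5) is included at this height; the cube at (12.5, 7.5) does not reach this height (z outside [-0.5, 3]); After the difference (first − rest): the first operand is absent here, so nothing remains; the r=11.5 sphere at (5, 3) contributes a regular 12-gon of circumradius √(11.5²−7.74²) = 8.505; Taking the union: only the r=11.5 sphere at (5, 3) is present, so the union is just that shape — 1 connected region. The result has 1 disconnected region.

1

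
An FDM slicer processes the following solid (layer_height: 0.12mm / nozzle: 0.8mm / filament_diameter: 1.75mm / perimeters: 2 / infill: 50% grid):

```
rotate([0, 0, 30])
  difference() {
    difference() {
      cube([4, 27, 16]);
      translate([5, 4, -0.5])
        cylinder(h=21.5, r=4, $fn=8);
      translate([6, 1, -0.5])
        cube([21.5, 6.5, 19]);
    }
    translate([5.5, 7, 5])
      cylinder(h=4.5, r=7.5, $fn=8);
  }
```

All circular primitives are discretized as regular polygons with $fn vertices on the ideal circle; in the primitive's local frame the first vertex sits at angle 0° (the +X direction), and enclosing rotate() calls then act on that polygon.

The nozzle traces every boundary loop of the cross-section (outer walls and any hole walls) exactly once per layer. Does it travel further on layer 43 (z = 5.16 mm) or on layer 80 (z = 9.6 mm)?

layer 80 (z = 9.6 mm)

Layer 43 (z = 5.16): the cube (footprint 4×27) is included at this height (perimeter 62.00 mm); the r=4 cylinder at (5, 4) contributes a regular 8-gon of circumradius 4 (perimeter = 2·8·4.000·sin(180°/8) = 24.49 mm); the 21.5×6.5 cube at (6, 1) contributes its full rectangle (perimeter 56.00 mm); Taking the first minus the rest: starting from the 4×27 cube, the r=4 cylinder at (5, 4) partially overlaps it — only the 15.04 mm² overlap (of its 45.25 mm²) is removed, clipping the outline; the 21.5×6.5 cube at (6, 1) misses the remaining region (no effect) — boundary = 64.91 mm; the r=7.5 cylinder at (5.5, 7) contributes a regular 8-gon of circumradius 7.5 (perimeter = 2·8·7.500·sin(180°/8) = 45.92 mm); After the difference (first − rest): starting from the result so far, the r=7.5 cylinder at (5.5, 7) partially overlaps it — only the 33.28 mm² overlap (of its 159.10 mm²) is removed, clipping the outline — boundary = 47.85 mm; (whole slice rotated 30° about Z — lengths, areas and connectivity unchanged). So its perimeter = 47.85 mm. Layer 80 (z = 9.6): the cube (footprint 4×27) is included at this height (perimeter 62.00 mm); the r=4 cylinder at (5, 4) contributes a regular 8-gon of circumradius 4 (perimeter = 2·8·4.000·sin(180°/8) = 24.49 mm); the cube at (6, 1) is present — its section is the full 21.5×6.5 rectangle (perimeter 56.00 mm); Subtracting the remaining from the first: starting from the 4×27 cube, the r=4 cylinder at (5, 4) partially overlaps it — only the 15.04 mm² overlap (of its 45.25 mm²) is removed, clipping the outline; the 21.5×6.5 cube at (6, 1) misses the remaining region (no effect) — boundary = 64.91 mm; the cylinder at (5.5, 7) is not intersected at this z (z outside [5, 9.5]); After the difference (first − rest): none of the subtracted shapes is present at this height, so that combined region is unchanged — boundary = 64.91 mm; (rotated 30° about Z; rotation is an isometry so areas/perimeters/island counts are preserved). So its perimeter = 64.91 mm. Layer 80 is larger (64.91 vs 47.85 mm).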